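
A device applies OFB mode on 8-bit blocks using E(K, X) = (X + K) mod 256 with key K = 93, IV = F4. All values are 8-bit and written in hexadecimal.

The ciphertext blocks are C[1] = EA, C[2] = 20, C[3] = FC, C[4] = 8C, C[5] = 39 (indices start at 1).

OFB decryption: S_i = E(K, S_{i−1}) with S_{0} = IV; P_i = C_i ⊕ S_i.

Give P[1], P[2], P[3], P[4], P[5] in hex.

P[1]: S = E(K, F4) = 87; EA ⊕ 87 = 6D.
P[2]: S = E(K, 87) = 1A; 20 ⊕ 1A = 3A.
P[3]: S = E(K, 1A) = AD; FC ⊕ AD = 51.
P[4]: S = E(K, AD) = 40; 8C ⊕ 40 = CC.
P[5]: S = E(K, 40) = D3; 39 ⊕ D3 = EA.

P[1] = 6D, P[2] = 3A, P[3] = 51, P[4] = CC, P[5] = EA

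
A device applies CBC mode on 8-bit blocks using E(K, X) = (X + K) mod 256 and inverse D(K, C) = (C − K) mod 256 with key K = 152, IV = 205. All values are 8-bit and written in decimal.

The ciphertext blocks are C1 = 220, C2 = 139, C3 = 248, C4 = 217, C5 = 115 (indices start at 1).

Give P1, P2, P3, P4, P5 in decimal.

P1 = 137, P2 = 47, P3 = 235, P4 = 185, P5 = 2

CBC decryption: P_i = D(K, C_i) ⊕ C_{i−1}, with C_{0} = IV.
P1: D(K, 220) = 68; 68 ⊕ 205 = 137.
P2: D(K, 139) = 243; 243 ⊕ 220 = 47.
P3: D(K, 248) = 96; 96 ⊕ 139 = 235.
P4: D(K, 217) = 65; 65 ⊕ 248 = 185.
P5: D(K, 115) = 219; 219 ⊕ 217 = 2.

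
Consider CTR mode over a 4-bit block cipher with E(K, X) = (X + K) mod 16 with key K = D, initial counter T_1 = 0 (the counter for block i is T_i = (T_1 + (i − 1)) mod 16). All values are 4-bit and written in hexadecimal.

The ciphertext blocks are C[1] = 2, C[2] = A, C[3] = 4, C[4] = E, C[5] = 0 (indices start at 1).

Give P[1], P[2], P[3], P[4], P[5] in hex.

P[1] = F, P[2] = 4, P[3] = B, P[4] = E, P[5] = 1

CTR decryption: S_i = E(K, T_i) where T_i is the counter for block i; P_i = C_i ⊕ S_i.
P[1]: T = 0, S = E(K, T) = D; 2 ⊕ D = F.
P[2]: T = 1, S = E(K, T) = E; A ⊕ E = 4.
P[3]: T = 2, S = E(K, T) = F; 4 ⊕ F = B.
P[4]: T = 3, S = E(K, T) = 0; E ⊕ 0 = E.
P[5]: T = 4, S = E(K, T) = 1; 0 ⊕ 1 = 1.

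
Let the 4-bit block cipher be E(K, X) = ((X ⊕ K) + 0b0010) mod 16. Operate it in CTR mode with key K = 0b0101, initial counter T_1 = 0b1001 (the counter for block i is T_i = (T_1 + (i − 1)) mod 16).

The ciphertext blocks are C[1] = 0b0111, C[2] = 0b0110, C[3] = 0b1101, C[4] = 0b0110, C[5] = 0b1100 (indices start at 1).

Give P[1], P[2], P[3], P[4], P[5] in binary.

CTR decryption: S_i = E(K, T_i) where T_i is the counter for block i; P_i = C_i ⊕ S_i.
P[1]: T = 0b1001, S = E(K, T) = 0b1110; 0b0111 ⊕ 0b1110 = 0b1001.
P[2]: T = 0b1010, S = E(K, T) = 0b0001; 0b0110 ⊕ 0b0001 = 0b0111.
P[3]: T = 0b1011, S = E(K, T) = 0b0000; 0b1101 ⊕ 0b0000 = 0b1101.
P[4]: T = 0b1100, S = E(K, T) = 0b1011; 0b0110 ⊕ 0b1011 = 0b1101.
P[5]: T = 0b1101, S = E(K, T) = 0b1010; 0b1100 ⊕ 0b1010 = 0b0110.

P[1] = 0b1001, P[2] = 0b0111, P[3] = 0b1101, P[4] = 0b1101, P[5] = 0b0110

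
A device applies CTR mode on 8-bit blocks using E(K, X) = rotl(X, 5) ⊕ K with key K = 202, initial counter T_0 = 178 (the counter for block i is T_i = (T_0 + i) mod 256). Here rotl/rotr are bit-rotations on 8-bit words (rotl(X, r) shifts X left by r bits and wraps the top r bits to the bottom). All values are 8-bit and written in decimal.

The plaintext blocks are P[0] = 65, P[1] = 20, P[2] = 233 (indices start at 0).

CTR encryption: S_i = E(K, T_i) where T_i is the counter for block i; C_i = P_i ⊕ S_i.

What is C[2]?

C[0]: T = 178, S = E(K, T) = 156; 65 ⊕ 156 = 221.
C[1]: T = 179, S = E(K, T) = 188; 20 ⊕ 188 = 168.
C[2]: T = 180, S = E(K, T) = 92; 233 ⊕ 92 = 181.

C[2] = 181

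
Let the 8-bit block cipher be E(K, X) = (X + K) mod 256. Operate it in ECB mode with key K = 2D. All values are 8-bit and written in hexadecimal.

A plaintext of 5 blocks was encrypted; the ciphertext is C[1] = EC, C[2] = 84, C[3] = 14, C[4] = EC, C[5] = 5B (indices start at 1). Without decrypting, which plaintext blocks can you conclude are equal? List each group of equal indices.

P[1] = P[4]

ECB encrypts each block independently with the same key, so equal ciphertext blocks imply equal plaintext blocks.
C[1] = C[4] = EC, so P[1] = P[4].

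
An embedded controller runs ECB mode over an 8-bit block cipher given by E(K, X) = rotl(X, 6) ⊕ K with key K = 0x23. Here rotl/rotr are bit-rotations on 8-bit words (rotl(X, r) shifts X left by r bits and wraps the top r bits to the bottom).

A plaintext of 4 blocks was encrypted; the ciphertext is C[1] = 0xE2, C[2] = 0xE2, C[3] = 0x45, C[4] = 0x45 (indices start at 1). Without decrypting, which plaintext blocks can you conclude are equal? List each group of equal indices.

ECB encrypts each block independently with the same key, so equal ciphertext blocks imply equal plaintext blocks.
C[1] = C[2] = 0xE2, so P[1] = P[2].
C[3] = C[4] = 0x45, so P[3] = P[4].

P[1] = P[2]; P[3] = P[4]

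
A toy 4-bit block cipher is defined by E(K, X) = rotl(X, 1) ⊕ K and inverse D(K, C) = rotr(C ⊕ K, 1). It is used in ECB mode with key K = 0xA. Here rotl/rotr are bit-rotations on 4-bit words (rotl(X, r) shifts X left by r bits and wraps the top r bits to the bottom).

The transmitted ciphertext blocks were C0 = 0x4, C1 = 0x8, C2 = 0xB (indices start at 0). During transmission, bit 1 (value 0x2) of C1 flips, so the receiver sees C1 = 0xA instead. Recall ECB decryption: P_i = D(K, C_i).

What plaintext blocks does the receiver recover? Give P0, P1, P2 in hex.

P0 = 0x7, P1 = 0x0, P2 = 0x8

Only C1 changed, to 0xA. In ECB, a change in C_i affects only P_i. Decrypting the received ciphertext:
P0: D(K, 0x4) = 0x7.
P1: D(K, 0xA) = 0x0.
P2: D(K, 0xB) = 0x8.
Blocks that differ from the original plaintext: P1.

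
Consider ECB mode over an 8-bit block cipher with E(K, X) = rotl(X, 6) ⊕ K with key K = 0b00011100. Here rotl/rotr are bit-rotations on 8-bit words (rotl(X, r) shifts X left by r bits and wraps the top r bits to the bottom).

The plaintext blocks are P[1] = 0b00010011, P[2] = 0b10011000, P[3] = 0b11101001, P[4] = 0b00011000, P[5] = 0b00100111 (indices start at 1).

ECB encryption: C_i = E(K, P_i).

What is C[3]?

C[3] = 0b01100110

C[3]: E(K, 0b11101001) = 0b01100110.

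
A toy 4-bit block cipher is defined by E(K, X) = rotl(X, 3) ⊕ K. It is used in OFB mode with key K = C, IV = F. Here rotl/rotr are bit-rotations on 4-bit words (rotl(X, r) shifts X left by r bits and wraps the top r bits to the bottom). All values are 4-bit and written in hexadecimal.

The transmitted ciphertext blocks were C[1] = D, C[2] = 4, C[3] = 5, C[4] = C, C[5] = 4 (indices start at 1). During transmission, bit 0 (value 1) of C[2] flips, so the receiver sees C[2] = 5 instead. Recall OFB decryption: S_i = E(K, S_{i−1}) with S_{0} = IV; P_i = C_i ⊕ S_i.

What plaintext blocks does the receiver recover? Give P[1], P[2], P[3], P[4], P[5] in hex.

P[1] = E, P[2] = 0, P[3] = 3, P[4] = 3, P[5] = 7

Only C[2] changed, to 5. In OFB, a change in C_i flips the same bit in P_i only; the keystream is unaffected. Decrypting the received ciphertext:
P[1]: S = E(K, F) = 3; D ⊕ 3 = E.
P[2]: S = E(K, 3) = 5; 5 ⊕ 5 = 0.
P[3]: S = E(K, 5) = 6; 5 ⊕ 6 = 3.
P[4]: S = E(K, 6) = F; C ⊕ F = 3.
P[5]: S = E(K, F) = 3; 4 ⊕ 3 = 7.
Blocks that differ from the original plaintext: P[2].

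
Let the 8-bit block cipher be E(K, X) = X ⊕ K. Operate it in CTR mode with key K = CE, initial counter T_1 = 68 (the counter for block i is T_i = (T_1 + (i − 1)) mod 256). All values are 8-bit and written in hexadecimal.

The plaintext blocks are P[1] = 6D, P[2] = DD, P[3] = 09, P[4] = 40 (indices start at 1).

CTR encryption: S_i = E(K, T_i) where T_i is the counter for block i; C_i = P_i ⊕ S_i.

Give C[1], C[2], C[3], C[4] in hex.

C[1]: T = 68, S = E(K, T) = A6; 6D ⊕ A6 = CB.
C[2]: T = 69, S = E(K, T) = A7; DD ⊕ A7 = 7A.
C[3]: T = 6A, S = E(K, T) = A4; 09 ⊕ A4 = AD.
C[4]: T = 6B, S = E(K, T) = A5; 40 ⊕ A5 = E5.

C[1] = CB, C[2] = 7A, C[3] = AD, C[4] = E5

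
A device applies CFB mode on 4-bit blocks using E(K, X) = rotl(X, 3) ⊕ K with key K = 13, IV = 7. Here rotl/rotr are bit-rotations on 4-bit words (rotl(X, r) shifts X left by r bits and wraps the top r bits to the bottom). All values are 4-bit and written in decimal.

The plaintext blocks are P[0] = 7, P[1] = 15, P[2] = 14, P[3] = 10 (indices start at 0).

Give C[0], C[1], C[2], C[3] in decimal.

CFB encryption: C_i = P_i ⊕ E(K, C_{i−1}), with C_{−1} = IV.
C[0]: E(K, 7) = 6; 7 ⊕ 6 = 1.
C[1]: E(K, 1) = 5; 15 ⊕ 5 = 10.
C[2]: E(K, 10) = 8; 14 ⊕ 8 = 6.
C[3]: E(K, 6) = 14; 10 ⊕ 14 = 4.

C[0] = 1, C[1] = 10, C[2] = 6, C[3] = 4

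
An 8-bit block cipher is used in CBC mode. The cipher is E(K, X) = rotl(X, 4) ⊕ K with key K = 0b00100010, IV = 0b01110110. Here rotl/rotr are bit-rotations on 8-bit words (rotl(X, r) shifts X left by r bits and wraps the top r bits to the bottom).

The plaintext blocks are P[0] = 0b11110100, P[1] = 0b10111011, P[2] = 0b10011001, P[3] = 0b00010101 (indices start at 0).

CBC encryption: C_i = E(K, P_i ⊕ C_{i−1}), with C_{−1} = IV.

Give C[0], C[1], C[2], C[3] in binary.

C[0] = 0b00001010, C[1] = 0b00111001, C[2] = 0b00101000, C[3] = 0b11110001

C[0]: P[0] ⊕ 0b01110110 = 0b10000010; E(K, 0b10000010) = 0b00001010.
C[1]: P[1] ⊕ 0b00001010 = 0b10110001; E(K, 0b10110001) = 0b00111001.
C[2]: P[2] ⊕ 0b00111001 = 0b10100000; E(K, 0b10100000) = 0b00101000.
C[3]: P[3] ⊕ 0b00101000 = 0b00111101; E(K, 0b00111101) = 0b11110001.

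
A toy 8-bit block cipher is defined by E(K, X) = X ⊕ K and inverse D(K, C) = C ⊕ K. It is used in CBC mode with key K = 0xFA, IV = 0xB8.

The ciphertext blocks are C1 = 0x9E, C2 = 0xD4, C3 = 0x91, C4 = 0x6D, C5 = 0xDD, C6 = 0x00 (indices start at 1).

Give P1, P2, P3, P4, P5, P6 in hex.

P1 = 0xDC, P2 = 0xB0, P3 = 0xBF, P4 = 0x06, P5 = 0x4A, P6 = 0x27

CBC decryption: P_i = D(K, C_i) ⊕ C_{i−1}, with C_{0} = IV.
P1: D(K, 0x9E) = 0x64; 0x64 ⊕ 0xB8 = 0xDC.
P2: D(K, 0xD4) = 0x2E; 0x2E ⊕ 0x9E = 0xB0.
P3: D(K, 0x91) = 0x6B; 0x6B ⊕ 0xD4 = 0xBF.
P4: D(K, 0x6D) = 0x97; 0x97 ⊕ 0x91 = 0x06.
P5: D(K, 0xDD) = 0x27; 0x27 ⊕ 0x6D = 0x4A.
P6: D(K, 0x00) = 0xFA; 0xFA ⊕ 0xDD = 0x27.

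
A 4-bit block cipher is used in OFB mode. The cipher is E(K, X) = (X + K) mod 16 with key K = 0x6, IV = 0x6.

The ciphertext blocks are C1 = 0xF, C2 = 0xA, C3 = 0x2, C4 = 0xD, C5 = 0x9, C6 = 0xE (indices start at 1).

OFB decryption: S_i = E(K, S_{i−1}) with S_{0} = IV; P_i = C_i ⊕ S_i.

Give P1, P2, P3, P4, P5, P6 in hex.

P1 = 0x3, P2 = 0x8, P3 = 0xA, P4 = 0x3, P5 = 0xD, P6 = 0x4

P1: S = E(K, 0x6) = 0xC; 0xF ⊕ 0xC = 0x3.
P2: S = E(K, 0xC) = 0x2; 0xA ⊕ 0x2 = 0x8.
P3: S = E(K, 0x2) = 0x8; 0x2 ⊕ 0x8 = 0xA.
P4: S = E(K, 0x8) = 0xE; 0xD ⊕ 0xE = 0x3.
P5: S = E(K, 0xE) = 0x4; 0x9 ⊕ 0x4 = 0xD.
P6: S = E(K, 0x4) = 0xA; 0xE ⊕ 0xA = 0x4.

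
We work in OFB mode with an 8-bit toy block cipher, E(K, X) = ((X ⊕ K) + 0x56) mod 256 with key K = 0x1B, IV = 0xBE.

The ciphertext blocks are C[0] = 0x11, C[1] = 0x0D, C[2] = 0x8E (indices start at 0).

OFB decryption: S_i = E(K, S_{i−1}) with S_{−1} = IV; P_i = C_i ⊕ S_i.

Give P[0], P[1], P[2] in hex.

P[0]: S = E(K, 0xBE) = 0xFB; 0x11 ⊕ 0xFB = 0xEA.
P[1]: S = E(K, 0xFB) = 0x36; 0x0D ⊕ 0x36 = 0x3B.
P[2]: S = E(K, 0x36) = 0x83; 0x8E ⊕ 0x83 = 0x0D.

P[0] = 0xEA, P[1] = 0x3B, P[2] = 0x0D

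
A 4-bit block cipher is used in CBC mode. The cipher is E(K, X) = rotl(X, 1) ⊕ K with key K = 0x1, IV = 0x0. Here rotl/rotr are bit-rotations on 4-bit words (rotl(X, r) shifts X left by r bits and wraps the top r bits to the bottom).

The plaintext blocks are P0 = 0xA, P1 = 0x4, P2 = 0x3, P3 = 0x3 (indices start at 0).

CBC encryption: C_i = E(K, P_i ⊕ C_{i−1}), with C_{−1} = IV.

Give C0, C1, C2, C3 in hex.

C0 = 0x4, C1 = 0x1, C2 = 0x5, C3 = 0xD

C0: P0 ⊕ 0x0 = 0xA; E(K, 0xA) = 0x4.
C1: P1 ⊕ 0x4 = 0x0; E(K, 0x0) = 0x1.
C2: P2 ⊕ 0x1 = 0x2; E(K, 0x2) = 0x5.
C3: P3 ⊕ 0x5 = 0x6; E(K, 0x6) = 0xD.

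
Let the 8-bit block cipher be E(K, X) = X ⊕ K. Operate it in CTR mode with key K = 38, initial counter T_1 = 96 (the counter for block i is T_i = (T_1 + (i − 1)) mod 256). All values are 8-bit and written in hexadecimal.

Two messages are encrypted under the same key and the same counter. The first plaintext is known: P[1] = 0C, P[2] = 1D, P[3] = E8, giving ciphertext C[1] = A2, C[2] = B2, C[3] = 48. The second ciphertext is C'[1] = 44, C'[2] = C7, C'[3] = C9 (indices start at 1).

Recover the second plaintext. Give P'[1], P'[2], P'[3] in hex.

In CTR with a reused counter, both messages share the same keystream S_i, so C_i ⊕ C'_i = P_i ⊕ P'_i and thus P'_i = P_i ⊕ C_i ⊕ C'_i.
P'[1]: 0C ⊕ A2 ⊕ 44 = EA.
P'[2]: 1D ⊕ B2 ⊕ C7 = 68.
P'[3]: E8 ⊕ 48 ⊕ C9 = 69.

P'[1] = EA, P'[2] = 68, P'[3] = 69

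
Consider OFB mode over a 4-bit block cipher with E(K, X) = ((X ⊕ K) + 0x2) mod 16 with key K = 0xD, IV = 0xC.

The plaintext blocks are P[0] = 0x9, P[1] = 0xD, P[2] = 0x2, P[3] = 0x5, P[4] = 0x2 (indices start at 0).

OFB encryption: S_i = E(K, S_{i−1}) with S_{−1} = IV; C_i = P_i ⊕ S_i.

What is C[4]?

C[0]: S = E(K, 0xC) = 0x3; 0x9 ⊕ 0x3 = 0xA.
C[1]: S = E(K, 0x3) = 0x0; 0xD ⊕ 0x0 = 0xD.
C[2]: S = E(K, 0x0) = 0xF; 0x2 ⊕ 0xF = 0xD.
C[3]: S = E(K, 0xF) = 0x4; 0x5 ⊕ 0x4 = 0x1.
C[4]: S = E(K, 0x4) = 0xB; 0x2 ⊕ 0xB = 0x9.

C[4] = 0x9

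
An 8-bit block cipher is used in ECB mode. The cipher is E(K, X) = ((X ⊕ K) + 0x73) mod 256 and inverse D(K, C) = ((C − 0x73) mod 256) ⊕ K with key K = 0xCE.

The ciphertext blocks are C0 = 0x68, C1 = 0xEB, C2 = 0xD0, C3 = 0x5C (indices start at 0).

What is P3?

ECB decryption: P_i = D(K, C_i).
P3: D(K, 0x5C) = 0x27.

P3 = 0x27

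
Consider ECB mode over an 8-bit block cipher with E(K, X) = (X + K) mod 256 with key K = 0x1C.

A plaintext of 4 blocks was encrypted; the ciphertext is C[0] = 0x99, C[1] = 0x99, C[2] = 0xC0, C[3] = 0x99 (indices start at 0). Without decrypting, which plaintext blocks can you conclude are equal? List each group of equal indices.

ECB encrypts each block independently with the same key, so equal ciphertext blocks imply equal plaintext blocks.
C[0] = C[1] = C[3] = 0x99, so P[0] = P[1] = P[3].

P[0] = P[1] = P[3]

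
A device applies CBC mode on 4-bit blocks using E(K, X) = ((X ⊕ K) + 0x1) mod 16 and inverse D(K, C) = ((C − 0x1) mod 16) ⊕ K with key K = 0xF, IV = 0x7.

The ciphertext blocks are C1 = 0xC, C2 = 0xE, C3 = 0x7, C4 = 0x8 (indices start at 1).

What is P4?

P4 = 0xF

CBC decryption: P_i = D(K, C_i) ⊕ C_{i−1}, with C_{0} = IV.
P4: D(K, 0x8) = 0x8; 0x8 ⊕ 0x7 = 0xF.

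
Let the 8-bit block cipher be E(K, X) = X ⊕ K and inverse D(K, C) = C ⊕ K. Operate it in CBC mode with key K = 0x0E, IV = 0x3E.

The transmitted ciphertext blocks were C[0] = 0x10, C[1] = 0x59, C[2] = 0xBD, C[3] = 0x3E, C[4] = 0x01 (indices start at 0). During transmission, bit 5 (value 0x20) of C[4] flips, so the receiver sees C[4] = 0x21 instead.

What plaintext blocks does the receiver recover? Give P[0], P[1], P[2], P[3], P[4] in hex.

CBC decryption: P_i = D(K, C_i) ⊕ C_{i−1}, with C_{−1} = IV.
Only C[4] changed, to 0x21. In CBC, a change in C_i garbles P_i and flips the same bit in P_{i+1}. Decrypting the received ciphertext:
P[0]: D(K, 0x10) = 0x1E; 0x1E ⊕ 0x3E = 0x20.
P[1]: D(K, 0x59) = 0x57; 0x57 ⊕ 0x10 = 0x47.
P[2]: D(K, 0xBD) = 0xB3; 0xB3 ⊕ 0x59 = 0xEA.
P[3]: D(K, 0x3E) = 0x30; 0x30 ⊕ 0xBD = 0x8D.
P[4]: D(K, 0x21) = 0x2F; 0x2F ⊕ 0x3E = 0x11.
Blocks that differ from the original plaintext: P[4].

P[0] = 0x20, P[1] = 0x47, P[2] = 0xEA, P[3] = 0x8D, P[4] = 0x11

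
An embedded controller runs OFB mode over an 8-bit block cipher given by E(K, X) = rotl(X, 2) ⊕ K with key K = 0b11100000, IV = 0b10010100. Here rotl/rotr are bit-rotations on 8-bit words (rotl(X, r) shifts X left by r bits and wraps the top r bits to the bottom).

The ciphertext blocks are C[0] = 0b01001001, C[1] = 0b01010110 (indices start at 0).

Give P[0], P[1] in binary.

OFB decryption: S_i = E(K, S_{i−1}) with S_{−1} = IV; P_i = C_i ⊕ S_i.
P[0]: S = E(K, 0b10010100) = 0b10110010; 0b01001001 ⊕ 0b10110010 = 0b11111011.
P[1]: S = E(K, 0b10110010) = 0b00101010; 0b01010110 ⊕ 0b00101010 = 0b01111100.

P[0] = 0b11111011, P[1] = 0b01111100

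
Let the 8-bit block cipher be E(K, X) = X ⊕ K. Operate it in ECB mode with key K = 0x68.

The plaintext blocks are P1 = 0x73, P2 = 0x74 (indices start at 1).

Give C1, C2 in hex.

C1 = 0x1B, C2 = 0x1C

ECB encryption: C_i = E(K, P_i).
C1: E(K, 0x73) = 0x1B.
C2: E(K, 0x74) = 0x1C.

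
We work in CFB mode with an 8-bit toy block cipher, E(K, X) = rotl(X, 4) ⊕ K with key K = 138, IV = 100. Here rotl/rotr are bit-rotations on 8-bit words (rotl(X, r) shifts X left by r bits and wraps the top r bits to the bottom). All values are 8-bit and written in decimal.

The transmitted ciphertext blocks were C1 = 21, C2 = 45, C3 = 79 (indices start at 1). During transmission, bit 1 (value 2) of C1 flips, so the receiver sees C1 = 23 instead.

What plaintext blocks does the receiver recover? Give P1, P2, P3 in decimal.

P1 = 219, P2 = 214, P3 = 23

CFB decryption: P_i = C_i ⊕ E(K, C_{i−1}), with C_{0} = IV.
Only C1 changed, to 23. In CFB, a change in C_i flips the same bit in P_i and garbles P_{i+1}. Decrypting the received ciphertext:
P1: E(K, 100) = 204; 23 ⊕ 204 = 219.
P2: E(K, 23) = 251; 45 ⊕ 251 = 214.
P3: E(K, 45) = 88; 79 ⊕ 88 = 23.
Blocks that differ from the original plaintext: P1, P2.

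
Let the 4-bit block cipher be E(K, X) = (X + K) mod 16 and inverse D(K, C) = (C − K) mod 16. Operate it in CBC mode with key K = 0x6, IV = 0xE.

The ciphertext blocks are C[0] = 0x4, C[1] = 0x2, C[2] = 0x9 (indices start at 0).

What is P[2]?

CBC decryption: P_i = D(K, C_i) ⊕ C_{i−1}, with C_{−1} = IV.
P[2]: D(K, 0x9) = 0x3; 0x3 ⊕ 0x2 = 0x1.

P[2] = 0x1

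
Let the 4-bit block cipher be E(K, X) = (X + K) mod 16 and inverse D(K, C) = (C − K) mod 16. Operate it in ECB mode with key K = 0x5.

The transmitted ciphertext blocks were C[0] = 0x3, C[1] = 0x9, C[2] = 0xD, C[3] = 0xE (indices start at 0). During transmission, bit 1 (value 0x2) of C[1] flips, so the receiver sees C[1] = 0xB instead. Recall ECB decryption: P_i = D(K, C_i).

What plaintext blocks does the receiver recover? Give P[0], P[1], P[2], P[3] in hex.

P[0] = 0xE, P[1] = 0x6, P[2] = 0x8, P[3] = 0x9

Only C[1] changed, to 0xB. In ECB, a change in C_i affects only P_i. Decrypting the received ciphertext:
P[0]: D(K, 0x3) = 0xE.
P[1]: D(K, 0xB) = 0x6.
P[2]: D(K, 0xD) = 0x8.
P[3]: D(K, 0xE) = 0x9.
Blocks that differ from the original plaintext: P[1].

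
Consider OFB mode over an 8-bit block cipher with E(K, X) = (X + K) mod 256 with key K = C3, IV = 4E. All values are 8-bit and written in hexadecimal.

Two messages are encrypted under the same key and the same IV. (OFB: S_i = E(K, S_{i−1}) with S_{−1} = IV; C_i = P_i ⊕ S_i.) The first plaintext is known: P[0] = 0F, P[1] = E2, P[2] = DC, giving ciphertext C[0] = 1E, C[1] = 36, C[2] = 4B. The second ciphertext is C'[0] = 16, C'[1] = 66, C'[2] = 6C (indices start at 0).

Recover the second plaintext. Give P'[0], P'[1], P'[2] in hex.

In OFB with a reused IV, both messages share the same keystream S_i, so C_i ⊕ C'_i = P_i ⊕ P'_i and thus P'_i = P_i ⊕ C_i ⊕ C'_i.
P'[0]: 0F ⊕ 1E ⊕ 16 = 07.
P'[1]: E2 ⊕ 36 ⊕ 66 = B2.
P'[2]: DC ⊕ 4B ⊕ 6C = FB.

P'[0] = 07, P'[1] = B2, P'[2] = FB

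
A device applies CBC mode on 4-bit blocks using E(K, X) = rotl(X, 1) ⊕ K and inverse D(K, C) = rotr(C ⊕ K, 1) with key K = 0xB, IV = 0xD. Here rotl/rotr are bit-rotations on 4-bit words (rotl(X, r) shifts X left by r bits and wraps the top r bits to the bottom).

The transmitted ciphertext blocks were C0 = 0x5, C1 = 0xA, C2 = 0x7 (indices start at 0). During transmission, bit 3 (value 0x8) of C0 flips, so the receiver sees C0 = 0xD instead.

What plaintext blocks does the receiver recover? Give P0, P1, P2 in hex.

CBC decryption: P_i = D(K, C_i) ⊕ C_{i−1}, with C_{−1} = IV.
Only C0 changed, to 0xD. In CBC, a change in C_i garbles P_i and flips the same bit in P_{i+1}. Decrypting the received ciphertext:
P0: D(K, 0xD) = 0x3; 0x3 ⊕ 0xD = 0xE.
P1: D(K, 0xA) = 0x8; 0x8 ⊕ 0xD = 0x5.
P2: D(K, 0x7) = 0x6; 0x6 ⊕ 0xA = 0xC.
Blocks that differ from the original plaintext: P0, P1.

P0 = 0xE, P1 = 0x5, P2 = 0xC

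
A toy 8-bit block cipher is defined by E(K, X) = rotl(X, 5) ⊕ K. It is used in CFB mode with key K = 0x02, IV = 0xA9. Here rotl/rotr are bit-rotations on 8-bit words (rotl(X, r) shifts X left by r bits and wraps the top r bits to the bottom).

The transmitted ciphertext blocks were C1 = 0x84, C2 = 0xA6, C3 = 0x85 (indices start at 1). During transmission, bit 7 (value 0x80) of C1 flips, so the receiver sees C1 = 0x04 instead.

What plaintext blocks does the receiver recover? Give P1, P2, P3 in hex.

CFB decryption: P_i = C_i ⊕ E(K, C_{i−1}), with C_{0} = IV.
Only C1 changed, to 0x04. In CFB, a change in C_i flips the same bit in P_i and garbles P_{i+1}. Decrypting the received ciphertext:
P1: E(K, 0xA9) = 0x37; 0x04 ⊕ 0x37 = 0x33.
P2: E(K, 0x04) = 0x82; 0xA6 ⊕ 0x82 = 0x24.
P3: E(K, 0xA6) = 0xD6; 0x85 ⊕ 0xD6 = 0x53.
Blocks that differ from the original plaintext: P1, P2.

P1 = 0x33, P2 = 0x24, P3 = 0x53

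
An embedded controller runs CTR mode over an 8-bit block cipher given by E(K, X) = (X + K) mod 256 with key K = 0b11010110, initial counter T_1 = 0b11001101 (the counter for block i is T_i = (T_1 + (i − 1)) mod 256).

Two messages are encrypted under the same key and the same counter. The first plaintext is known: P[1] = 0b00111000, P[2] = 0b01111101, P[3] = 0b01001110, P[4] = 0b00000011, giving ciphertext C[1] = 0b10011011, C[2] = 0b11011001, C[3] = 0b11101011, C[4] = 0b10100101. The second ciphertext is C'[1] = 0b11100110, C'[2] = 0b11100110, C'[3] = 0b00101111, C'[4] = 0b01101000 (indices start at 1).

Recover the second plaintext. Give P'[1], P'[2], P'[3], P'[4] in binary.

In CTR with a reused counter, both messages share the same keystream S_i, so C_i ⊕ C'_i = P_i ⊕ P'_i and thus P'_i = P_i ⊕ C_i ⊕ C'_i.
P'[1]: 0b00111000 ⊕ 0b10011011 ⊕ 0b11100110 = 0b01000101.
P'[2]: 0b01111101 ⊕ 0b11011001 ⊕ 0b11100110 = 0b01000010.
P'[3]: 0b01001110 ⊕ 0b11101011 ⊕ 0b00101111 = 0b10001010.
P'[4]: 0b00000011 ⊕ 0b10100101 ⊕ 0b01101000 = 0b11001110.

P'[1] = 0b01000101, P'[2] = 0b01000010, P'[3] = 0b10001010, P'[4] = 0b11001110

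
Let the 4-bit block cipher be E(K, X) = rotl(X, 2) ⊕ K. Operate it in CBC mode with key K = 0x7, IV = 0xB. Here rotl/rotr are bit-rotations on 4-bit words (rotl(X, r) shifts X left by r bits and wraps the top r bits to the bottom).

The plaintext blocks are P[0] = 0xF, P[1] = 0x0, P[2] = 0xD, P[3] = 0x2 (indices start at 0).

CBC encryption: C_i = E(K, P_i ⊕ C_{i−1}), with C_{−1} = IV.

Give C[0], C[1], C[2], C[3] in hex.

C[0] = 0x6, C[1] = 0xE, C[2] = 0xB, C[3] = 0x1

C[0]: P[0] ⊕ 0xB = 0x4; E(K, 0x4) = 0x6.
C[1]: P[1] ⊕ 0x6 = 0x6; E(K, 0x6) = 0xE.
C[2]: P[2] ⊕ 0xE = 0x3; E(K, 0x3) = 0xB.
C[3]: P[3] ⊕ 0xB = 0x9; E(K, 0x9) = 0x1.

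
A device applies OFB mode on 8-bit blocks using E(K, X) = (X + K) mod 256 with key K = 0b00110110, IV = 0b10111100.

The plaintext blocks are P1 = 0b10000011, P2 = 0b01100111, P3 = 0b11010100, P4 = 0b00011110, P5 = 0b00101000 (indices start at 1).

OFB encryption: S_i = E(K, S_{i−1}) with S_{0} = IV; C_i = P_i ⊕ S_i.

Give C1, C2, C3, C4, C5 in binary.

C1: S = E(K, 0b10111100) = 0b11110010; 0b10000011 ⊕ 0b11110010 = 0b01110001.
C2: S = E(K, 0b11110010) = 0b00101000; 0b01100111 ⊕ 0b00101000 = 0b01001111.
C3: S = E(K, 0b00101000) = 0b01011110; 0b11010100 ⊕ 0b01011110 = 0b10001010.
C4: S = E(K, 0b01011110) = 0b10010100; 0b00011110 ⊕ 0b10010100 = 0b10001010.
C5: S = E(K, 0b10010100) = 0b11001010; 0b00101000 ⊕ 0b11001010 = 0b11100010.

C1 = 0b01110001, C2 = 0b01001111, C3 = 0b10001010, C4 = 0b10001010, C5 = 0b11100010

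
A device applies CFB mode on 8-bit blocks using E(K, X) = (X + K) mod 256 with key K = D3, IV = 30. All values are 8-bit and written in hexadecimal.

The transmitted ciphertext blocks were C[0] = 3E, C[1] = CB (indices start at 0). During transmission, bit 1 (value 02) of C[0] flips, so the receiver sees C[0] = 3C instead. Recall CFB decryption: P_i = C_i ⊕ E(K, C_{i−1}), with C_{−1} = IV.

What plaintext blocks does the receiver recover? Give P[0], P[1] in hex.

Only C[0] changed, to 3C. In CFB, a change in C_i flips the same bit in P_i and garbles P_{i+1}. Decrypting the received ciphertext:
P[0]: E(K, 30) = 03; 3C ⊕ 03 = 3F.
P[1]: E(K, 3C) = 0F; CB ⊕ 0F = C4.
Blocks that differ from the original plaintext: P[0], P[1].

P[0] = 3F, P[1] = C4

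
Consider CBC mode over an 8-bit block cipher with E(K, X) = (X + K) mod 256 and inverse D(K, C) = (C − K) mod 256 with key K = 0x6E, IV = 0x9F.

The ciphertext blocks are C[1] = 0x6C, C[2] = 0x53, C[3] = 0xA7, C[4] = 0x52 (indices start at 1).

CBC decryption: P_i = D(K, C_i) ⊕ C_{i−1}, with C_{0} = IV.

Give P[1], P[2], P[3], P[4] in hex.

P[1]: D(K, 0x6C) = 0xFE; 0xFE ⊕ 0x9F = 0x61.
P[2]: D(K, 0x53) = 0xE5; 0xE5 ⊕ 0x6C = 0x89.
P[3]: D(K, 0xA7) = 0x39; 0x39 ⊕ 0x53 = 0x6A.
P[4]: D(K, 0x52) = 0xE4; 0xE4 ⊕ 0xA7 = 0x43.

P[1] = 0x61, P[2] = 0x89, P[3] = 0x6A, P[4] = 0x43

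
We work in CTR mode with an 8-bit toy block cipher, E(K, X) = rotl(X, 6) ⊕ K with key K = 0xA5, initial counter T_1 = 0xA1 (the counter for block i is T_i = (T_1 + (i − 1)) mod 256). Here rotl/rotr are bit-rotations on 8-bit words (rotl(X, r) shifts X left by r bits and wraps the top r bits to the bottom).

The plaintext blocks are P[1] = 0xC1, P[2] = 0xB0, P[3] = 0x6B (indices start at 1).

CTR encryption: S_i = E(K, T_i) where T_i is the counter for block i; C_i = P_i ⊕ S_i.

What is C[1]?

C[1]: T = 0xA1, S = E(K, T) = 0xCD; 0xC1 ⊕ 0xCD = 0x0C.

C[1] = 0x0C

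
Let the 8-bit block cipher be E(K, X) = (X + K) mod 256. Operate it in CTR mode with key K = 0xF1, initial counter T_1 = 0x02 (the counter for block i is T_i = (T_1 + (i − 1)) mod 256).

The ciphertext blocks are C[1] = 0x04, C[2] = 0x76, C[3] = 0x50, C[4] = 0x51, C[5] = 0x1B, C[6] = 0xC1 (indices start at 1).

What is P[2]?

P[2] = 0x82

CTR decryption: S_i = E(K, T_i) where T_i is the counter for block i; P_i = C_i ⊕ S_i.
P[2]: T = 0x03, S = E(K, T) = 0xF4; 0x76 ⊕ 0xF4 = 0x82.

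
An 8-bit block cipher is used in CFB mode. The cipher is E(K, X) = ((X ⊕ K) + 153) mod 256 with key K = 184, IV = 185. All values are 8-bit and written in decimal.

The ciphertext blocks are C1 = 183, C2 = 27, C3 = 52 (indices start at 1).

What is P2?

P2 = 179

CFB decryption: P_i = C_i ⊕ E(K, C_{i−1}), with C_{0} = IV.
P2: E(K, 183) = 168; 27 ⊕ 168 = 179.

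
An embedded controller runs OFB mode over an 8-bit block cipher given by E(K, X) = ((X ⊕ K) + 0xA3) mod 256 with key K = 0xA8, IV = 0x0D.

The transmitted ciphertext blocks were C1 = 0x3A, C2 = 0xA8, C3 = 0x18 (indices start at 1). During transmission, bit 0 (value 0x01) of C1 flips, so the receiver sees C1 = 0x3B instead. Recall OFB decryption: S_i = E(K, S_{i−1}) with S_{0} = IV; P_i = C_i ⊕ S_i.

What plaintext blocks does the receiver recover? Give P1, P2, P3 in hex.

P1 = 0x73, P2 = 0x2B, P3 = 0xD6

Only C1 changed, to 0x3B. In OFB, a change in C_i flips the same bit in P_i only; the keystream is unaffected. Decrypting the received ciphertext:
P1: S = E(K, 0x0D) = 0x48; 0x3B ⊕ 0x48 = 0x73.
P2: S = E(K, 0x48) = 0x83; 0xA8 ⊕ 0x83 = 0x2B.
P3: S = E(K, 0x83) = 0xCE; 0x18 ⊕ 0xCE = 0xD6.
Blocks that differ from the original plaintext: P1.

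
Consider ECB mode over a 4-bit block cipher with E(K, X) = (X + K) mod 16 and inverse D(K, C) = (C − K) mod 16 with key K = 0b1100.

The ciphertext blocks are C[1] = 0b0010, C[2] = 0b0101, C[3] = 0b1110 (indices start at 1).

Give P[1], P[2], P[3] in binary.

P[1] = 0b0110, P[2] = 0b1001, P[3] = 0b0010

ECB decryption: P_i = D(K, C_i).
P[1]: D(K, 0b0010) = 0b0110.
P[2]: D(K, 0b0101) = 0b1001.
P[3]: D(K, 0b1110) = 0b0010.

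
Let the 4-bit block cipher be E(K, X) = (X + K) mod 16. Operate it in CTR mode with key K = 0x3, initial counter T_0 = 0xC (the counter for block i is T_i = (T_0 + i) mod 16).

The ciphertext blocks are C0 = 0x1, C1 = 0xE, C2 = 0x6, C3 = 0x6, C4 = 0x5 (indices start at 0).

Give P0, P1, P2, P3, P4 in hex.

P0 = 0xE, P1 = 0xE, P2 = 0x7, P3 = 0x4, P4 = 0x6

CTR decryption: S_i = E(K, T_i) where T_i is the counter for block i; P_i = C_i ⊕ S_i.
P0: T = 0xC, S = E(K, T) = 0xF; 0x1 ⊕ 0xF = 0xE.
P1: T = 0xD, S = E(K, T) = 0x0; 0xE ⊕ 0x0 = 0xE.
P2: T = 0xE, S = E(K, T) = 0x1; 0x6 ⊕ 0x1 = 0x7.
P3: T = 0xF, S = E(K, T) = 0x2; 0x6 ⊕ 0x2 = 0x4.
P4: T = 0x0, S = E(K, T) = 0x3; 0x5 ⊕ 0x3 = 0x6.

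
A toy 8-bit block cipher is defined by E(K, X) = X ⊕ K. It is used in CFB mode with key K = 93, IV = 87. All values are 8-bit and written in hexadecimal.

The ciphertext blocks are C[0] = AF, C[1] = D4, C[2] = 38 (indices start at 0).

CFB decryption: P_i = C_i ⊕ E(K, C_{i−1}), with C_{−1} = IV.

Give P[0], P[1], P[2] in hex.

P[0]: E(K, 87) = 14; AF ⊕ 14 = BB.
P[1]: E(K, AF) = 3C; D4 ⊕ 3C = E8.
P[2]: E(K, D4) = 47; 38 ⊕ 47 = 7F.

P[0] = BB, P[1] = E8, P[2] = 7F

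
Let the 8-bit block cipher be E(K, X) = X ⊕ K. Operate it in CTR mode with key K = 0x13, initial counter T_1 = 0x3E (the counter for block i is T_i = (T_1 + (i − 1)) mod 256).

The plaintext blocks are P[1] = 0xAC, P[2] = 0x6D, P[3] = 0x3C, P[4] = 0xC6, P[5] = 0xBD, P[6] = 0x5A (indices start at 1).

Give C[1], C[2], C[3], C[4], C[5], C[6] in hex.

CTR encryption: S_i = E(K, T_i) where T_i is the counter for block i; C_i = P_i ⊕ S_i.
C[1]: T = 0x3E, S = E(K, T) = 0x2D; 0xAC ⊕ 0x2D = 0x81.
C[2]: T = 0x3F, S = E(K, T) = 0x2C; 0x6D ⊕ 0x2C = 0x41.
C[3]: T = 0x40, S = E(K, T) = 0x53; 0x3C ⊕ 0x53 = 0x6F.
C[4]: T = 0x41, S = E(K, T) = 0x52; 0xC6 ⊕ 0x52 = 0x94.
C[5]: T = 0x42, S = E(K, T) = 0x51; 0xBD ⊕ 0x51 = 0xEC.
C[6]: T = 0x43, S = E(K, T) = 0x50; 0x5A ⊕ 0x50 = 0x0A.

C[1] = 0x81, C[2] = 0x41, C[3] = 0x6F, C[4] = 0x94, C[5] = 0xEC, C[6] = 0x0A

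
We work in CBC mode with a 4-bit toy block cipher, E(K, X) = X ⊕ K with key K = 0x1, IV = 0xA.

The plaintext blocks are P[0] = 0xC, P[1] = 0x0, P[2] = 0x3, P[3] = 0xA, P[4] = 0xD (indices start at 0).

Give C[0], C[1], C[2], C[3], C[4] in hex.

CBC encryption: C_i = E(K, P_i ⊕ C_{i−1}), with C_{−1} = IV.
C[0]: P[0] ⊕ 0xA = 0x6; E(K, 0x6) = 0x7.
C[1]: P[1] ⊕ 0x7 = 0x7; E(K, 0x7) = 0x6.
C[2]: P[2] ⊕ 0x6 = 0x5; E(K, 0x5) = 0x4.
C[3]: P[3] ⊕ 0x4 = 0xE; E(K, 0xE) = 0xF.
C[4]: P[4] ⊕ 0xF = 0x2; E(K, 0x2) = 0x3.

C[0] = 0x7, C[1] = 0x6, C[2] = 0x4, C[3] = 0xF, C[4] = 0x3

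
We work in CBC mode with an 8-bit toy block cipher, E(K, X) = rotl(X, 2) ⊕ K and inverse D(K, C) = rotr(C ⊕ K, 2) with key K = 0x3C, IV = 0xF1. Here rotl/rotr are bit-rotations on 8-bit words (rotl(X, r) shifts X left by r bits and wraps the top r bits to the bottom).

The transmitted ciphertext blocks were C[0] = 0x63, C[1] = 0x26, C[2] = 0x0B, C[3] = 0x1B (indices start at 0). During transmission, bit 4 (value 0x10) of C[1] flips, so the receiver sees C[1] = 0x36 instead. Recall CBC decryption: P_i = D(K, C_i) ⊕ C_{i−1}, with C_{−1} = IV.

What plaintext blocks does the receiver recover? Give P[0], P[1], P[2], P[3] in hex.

Only C[1] changed, to 0x36. In CBC, a change in C_i garbles P_i and flips the same bit in P_{i+1}. Decrypting the received ciphertext:
P[0]: D(K, 0x63) = 0xD7; 0xD7 ⊕ 0xF1 = 0x26.
P[1]: D(K, 0x36) = 0x82; 0x82 ⊕ 0x63 = 0xE1.
P[2]: D(K, 0x0B) = 0xCD; 0xCD ⊕ 0x36 = 0xFB.
P[3]: D(K, 0x1B) = 0xC9; 0xC9 ⊕ 0x0B = 0xC2.
Blocks that differ from the original plaintext: P[1], P[2].

P[0] = 0x26, P[1] = 0xE1, P[2] = 0xFB, P[3] = 0xC2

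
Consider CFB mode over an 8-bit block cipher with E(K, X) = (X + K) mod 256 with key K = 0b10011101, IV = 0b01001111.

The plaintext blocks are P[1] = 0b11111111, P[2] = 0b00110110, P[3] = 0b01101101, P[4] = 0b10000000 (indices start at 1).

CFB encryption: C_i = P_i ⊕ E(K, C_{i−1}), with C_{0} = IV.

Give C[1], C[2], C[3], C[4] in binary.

C[1]: E(K, 0b01001111) = 0b11101100; 0b11111111 ⊕ 0b11101100 = 0b00010011.
C[2]: E(K, 0b00010011) = 0b10110000; 0b00110110 ⊕ 0b10110000 = 0b10000110.
C[3]: E(K, 0b10000110) = 0b00100011; 0b01101101 ⊕ 0b00100011 = 0b01001110.
C[4]: E(K, 0b01001110) = 0b11101011; 0b10000000 ⊕ 0b11101011 = 0b01101011.

C[1] = 0b00010011, C[2] = 0b10000110, C[3] = 0b01001110, C[4] = 0b01101011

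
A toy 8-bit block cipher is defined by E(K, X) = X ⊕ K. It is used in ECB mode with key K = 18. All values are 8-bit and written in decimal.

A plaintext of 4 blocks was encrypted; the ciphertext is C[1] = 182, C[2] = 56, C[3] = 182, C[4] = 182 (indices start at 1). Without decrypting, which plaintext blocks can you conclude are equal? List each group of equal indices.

P[1] = P[3] = P[4]

ECB encrypts each block independently with the same key, so equal ciphertext blocks imply equal plaintext blocks.
C[1] = C[3] = C[4] = 182, so P[1] = P[3] = P[4].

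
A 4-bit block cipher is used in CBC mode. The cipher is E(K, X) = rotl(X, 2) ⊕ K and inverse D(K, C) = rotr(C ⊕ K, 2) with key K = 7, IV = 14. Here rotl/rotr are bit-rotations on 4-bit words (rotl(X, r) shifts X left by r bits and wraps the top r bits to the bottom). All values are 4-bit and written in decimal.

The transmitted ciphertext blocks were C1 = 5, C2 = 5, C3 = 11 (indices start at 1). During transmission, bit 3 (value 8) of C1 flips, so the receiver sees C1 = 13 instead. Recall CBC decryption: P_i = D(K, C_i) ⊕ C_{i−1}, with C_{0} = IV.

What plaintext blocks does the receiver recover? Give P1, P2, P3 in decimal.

P1 = 4, P2 = 5, P3 = 6

Only C1 changed, to 13. In CBC, a change in C_i garbles P_i and flips the same bit in P_{i+1}. Decrypting the received ciphertext:
P1: D(K, 13) = 10; 10 ⊕ 14 = 4.
P2: D(K, 5) = 8; 8 ⊕ 13 = 5.
P3: D(K, 11) = 3; 3 ⊕ 5 = 6.
Blocks that differ from the original plaintext: P1, P2.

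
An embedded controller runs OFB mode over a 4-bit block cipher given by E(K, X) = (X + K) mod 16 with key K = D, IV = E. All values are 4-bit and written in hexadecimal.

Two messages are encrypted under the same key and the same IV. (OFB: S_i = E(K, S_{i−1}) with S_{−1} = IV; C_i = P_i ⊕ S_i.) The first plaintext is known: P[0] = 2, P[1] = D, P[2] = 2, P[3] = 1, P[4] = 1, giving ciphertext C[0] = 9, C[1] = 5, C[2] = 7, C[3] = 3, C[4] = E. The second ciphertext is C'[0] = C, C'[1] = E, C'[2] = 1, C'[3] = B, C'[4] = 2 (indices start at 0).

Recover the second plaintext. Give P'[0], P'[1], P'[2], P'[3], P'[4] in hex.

In OFB with a reused IV, both messages share the same keystream S_i, so C_i ⊕ C'_i = P_i ⊕ P'_i and thus P'_i = P_i ⊕ C_i ⊕ C'_i.
P'[0]: 2 ⊕ 9 ⊕ C = 7.
P'[1]: D ⊕ 5 ⊕ E = 6.
P'[2]: 2 ⊕ 7 ⊕ 1 = 4.
P'[3]: 1 ⊕ 3 ⊕ B = 9.
P'[4]: 1 ⊕ E ⊕ 2 = D.

P'[0] = 7, P'[1] = 6, P'[2] = 4, P'[3] = 9, P'[4] = D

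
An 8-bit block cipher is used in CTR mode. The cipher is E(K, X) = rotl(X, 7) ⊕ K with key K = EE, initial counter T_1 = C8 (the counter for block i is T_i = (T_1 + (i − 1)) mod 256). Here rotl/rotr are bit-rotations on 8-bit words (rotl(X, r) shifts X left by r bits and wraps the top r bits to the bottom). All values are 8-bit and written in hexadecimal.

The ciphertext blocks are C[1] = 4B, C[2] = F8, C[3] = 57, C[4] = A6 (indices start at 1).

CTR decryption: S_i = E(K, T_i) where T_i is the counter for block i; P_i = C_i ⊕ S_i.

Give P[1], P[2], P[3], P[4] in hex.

P[1]: T = C8, S = E(K, T) = 8A; 4B ⊕ 8A = C1.
P[2]: T = C9, S = E(K, T) = 0A; F8 ⊕ 0A = F2.
P[3]: T = CA, S = E(K, T) = 8B; 57 ⊕ 8B = DC.
P[4]: T = CB, S = E(K, T) = 0B; A6 ⊕ 0B = AD.

P[1] = C1, P[2] = F2, P[3] = DC, P[4] = AD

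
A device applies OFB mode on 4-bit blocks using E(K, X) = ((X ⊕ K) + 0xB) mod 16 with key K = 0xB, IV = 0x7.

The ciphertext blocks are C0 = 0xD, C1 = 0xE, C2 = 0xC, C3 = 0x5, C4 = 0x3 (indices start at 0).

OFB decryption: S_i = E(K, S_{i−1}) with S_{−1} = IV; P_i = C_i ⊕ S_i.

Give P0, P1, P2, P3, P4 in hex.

P0: S = E(K, 0x7) = 0x7; 0xD ⊕ 0x7 = 0xA.
P1: S = E(K, 0x7) = 0x7; 0xE ⊕ 0x7 = 0x9.
P2: S = E(K, 0x7) = 0x7; 0xC ⊕ 0x7 = 0xB.
P3: S = E(K, 0x7) = 0x7; 0x5 ⊕ 0x7 = 0x2.
P4: S = E(K, 0x7) = 0x7; 0x3 ⊕ 0x7 = 0x4.

P0 = 0xA, P1 = 0x9, P2 = 0xB, P3 = 0x2, P4 = 0x4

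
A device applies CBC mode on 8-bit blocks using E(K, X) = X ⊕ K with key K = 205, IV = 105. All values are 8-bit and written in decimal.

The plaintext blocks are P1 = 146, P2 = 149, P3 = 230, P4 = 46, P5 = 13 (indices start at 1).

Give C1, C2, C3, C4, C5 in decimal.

CBC encryption: C_i = E(K, P_i ⊕ C_{i−1}), with C_{0} = IV.
C1: P1 ⊕ 105 = 251; E(K, 251) = 54.
C2: P2 ⊕ 54 = 163; E(K, 163) = 110.
C3: P3 ⊕ 110 = 136; E(K, 136) = 69.
C4: P4 ⊕ 69 = 107; E(K, 107) = 166.
C5: P5 ⊕ 166 = 171; E(K, 171) = 102.

C1 = 54, C2 = 110, C3 = 69, C4 = 166, C5 = 102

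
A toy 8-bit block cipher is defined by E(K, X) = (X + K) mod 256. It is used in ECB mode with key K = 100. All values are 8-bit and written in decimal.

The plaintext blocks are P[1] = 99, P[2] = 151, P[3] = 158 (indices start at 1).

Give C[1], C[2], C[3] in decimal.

ECB encryption: C_i = E(K, P_i).
C[1]: E(K, 99) = 199.
C[2]: E(K, 151) = 251.
C[3]: E(K, 158) = 2.

C[1] = 199, C[2] = 251, C[3] = 2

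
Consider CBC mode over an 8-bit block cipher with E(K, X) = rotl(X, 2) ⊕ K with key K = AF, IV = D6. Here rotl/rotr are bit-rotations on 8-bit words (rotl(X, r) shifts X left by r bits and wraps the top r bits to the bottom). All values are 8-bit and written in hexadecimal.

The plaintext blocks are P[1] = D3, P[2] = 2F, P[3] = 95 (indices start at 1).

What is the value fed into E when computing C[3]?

CBC encryption: C_i = E(K, P_i ⊕ C_{i−1}), with C_{0} = IV.
C[1]: P[1] ⊕ D6 = 05; E(K, 05) = BB.
C[2]: P[2] ⊕ BB = 94; E(K, 94) = FD.
C[3]: P[3] ⊕ FD = 68; E(K, 68) = 0E.
So the input to E for block [3] is 68.

68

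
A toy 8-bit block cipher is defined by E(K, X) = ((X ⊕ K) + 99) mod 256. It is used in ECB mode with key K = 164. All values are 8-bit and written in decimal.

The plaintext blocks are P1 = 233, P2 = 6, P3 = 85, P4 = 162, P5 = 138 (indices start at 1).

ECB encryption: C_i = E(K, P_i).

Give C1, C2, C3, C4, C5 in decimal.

C1: E(K, 233) = 176.
C2: E(K, 6) = 5.
C3: E(K, 85) = 84.
C4: E(K, 162) = 105.
C5: E(K, 138) = 145.

C1 = 176, C2 = 5, C3 = 84, C4 = 105, C5 = 145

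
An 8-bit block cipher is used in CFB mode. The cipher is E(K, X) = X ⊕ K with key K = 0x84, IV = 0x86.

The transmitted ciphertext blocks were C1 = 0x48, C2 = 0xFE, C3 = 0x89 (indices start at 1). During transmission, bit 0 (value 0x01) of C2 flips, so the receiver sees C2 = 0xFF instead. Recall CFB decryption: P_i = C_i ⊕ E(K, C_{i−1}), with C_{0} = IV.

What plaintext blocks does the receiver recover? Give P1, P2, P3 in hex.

P1 = 0x4A, P2 = 0x33, P3 = 0xF2

Only C2 changed, to 0xFF. In CFB, a change in C_i flips the same bit in P_i and garbles P_{i+1}. Decrypting the received ciphertext:
P1: E(K, 0x86) = 0x02; 0x48 ⊕ 0x02 = 0x4A.
P2: E(K, 0x48) = 0xCC; 0xFF ⊕ 0xCC = 0x33.
P3: E(K, 0xFF) = 0x7B; 0x89 ⊕ 0x7B = 0xF2.
Blocks that differ from the original plaintext: P2, P3.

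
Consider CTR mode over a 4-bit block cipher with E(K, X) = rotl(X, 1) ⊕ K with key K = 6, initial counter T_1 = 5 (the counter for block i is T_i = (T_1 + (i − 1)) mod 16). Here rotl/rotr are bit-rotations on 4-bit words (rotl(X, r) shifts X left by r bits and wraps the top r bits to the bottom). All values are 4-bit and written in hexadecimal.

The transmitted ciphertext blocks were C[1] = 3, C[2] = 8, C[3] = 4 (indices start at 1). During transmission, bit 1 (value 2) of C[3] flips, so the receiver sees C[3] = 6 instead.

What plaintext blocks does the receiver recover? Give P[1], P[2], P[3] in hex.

CTR decryption: S_i = E(K, T_i) where T_i is the counter for block i; P_i = C_i ⊕ S_i.
Only C[3] changed, to 6. In CTR, a change in C_i flips the same bit in P_i only; the keystream is unaffected. Decrypting the received ciphertext:
P[1]: T = 5, S = E(K, T) = C; 3 ⊕ C = F.
P[2]: T = 6, S = E(K, T) = A; 8 ⊕ A = 2.
P[3]: T = 7, S = E(K, T) = 8; 6 ⊕ 8 = E.
Blocks that differ from the original plaintext: P[3].

P[1] = F, P[2] = 2, P[3] = E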